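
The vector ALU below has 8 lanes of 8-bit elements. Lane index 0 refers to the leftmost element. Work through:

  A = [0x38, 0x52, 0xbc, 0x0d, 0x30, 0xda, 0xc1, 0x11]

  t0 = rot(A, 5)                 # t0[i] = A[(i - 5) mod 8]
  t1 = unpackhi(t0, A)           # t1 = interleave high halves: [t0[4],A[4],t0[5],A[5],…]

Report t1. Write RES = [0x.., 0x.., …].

t0 = [0x0d, 0x30, 0xda, 0xc1, 0x11, 0x38, 0x52, 0xbc]
t1 = [0x11, 0x30, 0x38, 0xda, 0x52, 0xc1, 0xbc, 0x11]

RES = [0x11, 0x30, 0x38, 0xda, 0x52, 0xc1, 0xbc, 0x11]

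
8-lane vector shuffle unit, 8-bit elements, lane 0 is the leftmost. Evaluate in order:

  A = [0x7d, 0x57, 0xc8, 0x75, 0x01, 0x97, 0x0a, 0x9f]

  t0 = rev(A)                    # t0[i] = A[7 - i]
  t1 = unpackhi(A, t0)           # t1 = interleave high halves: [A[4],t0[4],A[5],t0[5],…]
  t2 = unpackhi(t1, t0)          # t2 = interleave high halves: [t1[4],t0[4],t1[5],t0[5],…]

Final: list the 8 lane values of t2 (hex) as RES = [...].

t0 = [0x9f, 0x0a, 0x97, 0x01, 0x75, 0xc8, 0x57, 0x7d]
t1 = [0x01, 0x75, 0x97, 0xc8, 0x0a, 0x57, 0x9f, 0x7d]
t2 = [0x0a, 0x75, 0x57, 0xc8, 0x9f, 0x57, 0x7d, 0x7d]

RES = [0x0a, 0x75, 0x57, 0xc8, 0x9f, 0x57, 0x7d, 0x7d]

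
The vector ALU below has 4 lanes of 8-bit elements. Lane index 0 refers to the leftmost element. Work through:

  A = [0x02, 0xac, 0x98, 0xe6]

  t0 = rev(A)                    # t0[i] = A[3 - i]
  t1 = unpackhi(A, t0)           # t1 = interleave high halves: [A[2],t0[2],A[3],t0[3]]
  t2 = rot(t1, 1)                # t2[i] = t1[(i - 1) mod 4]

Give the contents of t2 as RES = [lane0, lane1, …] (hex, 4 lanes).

RES = [ 0x02  0x98  0xac  0xe6 ]

  t0: e6 98 ac 02
  t1: 98 ac e6 02
  t2: 02 98 ac e6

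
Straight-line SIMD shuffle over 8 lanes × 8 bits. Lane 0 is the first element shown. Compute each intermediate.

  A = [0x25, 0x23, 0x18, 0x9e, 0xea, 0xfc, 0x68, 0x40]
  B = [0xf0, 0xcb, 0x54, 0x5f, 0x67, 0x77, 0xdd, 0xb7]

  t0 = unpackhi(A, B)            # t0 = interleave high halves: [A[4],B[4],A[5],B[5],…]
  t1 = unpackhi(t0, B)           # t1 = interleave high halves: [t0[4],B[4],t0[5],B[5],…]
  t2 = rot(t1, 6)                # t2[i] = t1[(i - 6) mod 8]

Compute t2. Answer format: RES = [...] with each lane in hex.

  t0: ea 67 fc 77 68 dd 40 b7
  t1: 68 67 dd 77 40 dd b7 b7
  t2: dd 77 40 dd b7 b7 68 67

RES = [ 0xdd  0x77  0x40  0xdd  0xb7  0xb7  0x68  0x67 ]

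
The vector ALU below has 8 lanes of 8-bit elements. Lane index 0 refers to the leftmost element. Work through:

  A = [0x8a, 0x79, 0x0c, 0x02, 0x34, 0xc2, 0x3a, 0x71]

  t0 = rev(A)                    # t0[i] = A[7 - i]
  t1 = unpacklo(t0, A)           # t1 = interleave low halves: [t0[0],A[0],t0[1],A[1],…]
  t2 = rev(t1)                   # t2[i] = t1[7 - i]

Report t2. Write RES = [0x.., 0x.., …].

RES = [0x02, 0x34, 0x0c, 0xc2, 0x79, 0x3a, 0x8a, 0x71]

t0 = [0x71, 0x3a, 0xc2, 0x34, 0x02, 0x0c, 0x79, 0x8a]
t1 = [0x71, 0x8a, 0x3a, 0x79, 0xc2, 0x0c, 0x34, 0x02]
t2 = [0x02, 0x34, 0x0c, 0xc2, 0x79, 0x3a, 0x8a, 0x71]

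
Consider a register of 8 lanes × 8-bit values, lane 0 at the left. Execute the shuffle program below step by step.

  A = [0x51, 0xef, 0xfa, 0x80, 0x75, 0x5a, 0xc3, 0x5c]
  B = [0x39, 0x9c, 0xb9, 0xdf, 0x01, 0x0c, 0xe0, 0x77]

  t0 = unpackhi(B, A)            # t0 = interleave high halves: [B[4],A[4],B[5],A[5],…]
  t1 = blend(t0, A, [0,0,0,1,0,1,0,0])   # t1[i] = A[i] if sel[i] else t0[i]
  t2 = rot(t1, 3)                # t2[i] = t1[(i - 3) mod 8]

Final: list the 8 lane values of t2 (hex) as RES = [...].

RES = [0x5a, 0x77, 0x5c, 0x01, 0x75, 0x0c, 0x80, 0xe0]

→ t0 |01|75|0c|5a|e0|c3|77|5c|
→ t1 |01|75|0c|80|e0|5a|77|5c|
→ t2 |5a|77|5c|01|75|0c|80|e0|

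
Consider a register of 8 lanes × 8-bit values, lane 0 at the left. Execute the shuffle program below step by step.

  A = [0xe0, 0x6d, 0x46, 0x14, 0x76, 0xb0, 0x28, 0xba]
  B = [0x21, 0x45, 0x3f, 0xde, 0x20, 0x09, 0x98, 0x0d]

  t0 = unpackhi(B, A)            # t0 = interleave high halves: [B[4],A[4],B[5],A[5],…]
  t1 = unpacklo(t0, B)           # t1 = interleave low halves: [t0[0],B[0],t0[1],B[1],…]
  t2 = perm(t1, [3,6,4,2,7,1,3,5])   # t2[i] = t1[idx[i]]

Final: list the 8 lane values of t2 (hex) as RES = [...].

  t0: 20 76 09 b0 98 28 0d ba
  t1: 20 21 76 45 09 3f b0 de
  t2: 45 b0 09 76 de 21 45 3f

RES = [0x45, 0xb0, 0x09, 0x76, 0xde, 0x21, 0x45, 0x3f]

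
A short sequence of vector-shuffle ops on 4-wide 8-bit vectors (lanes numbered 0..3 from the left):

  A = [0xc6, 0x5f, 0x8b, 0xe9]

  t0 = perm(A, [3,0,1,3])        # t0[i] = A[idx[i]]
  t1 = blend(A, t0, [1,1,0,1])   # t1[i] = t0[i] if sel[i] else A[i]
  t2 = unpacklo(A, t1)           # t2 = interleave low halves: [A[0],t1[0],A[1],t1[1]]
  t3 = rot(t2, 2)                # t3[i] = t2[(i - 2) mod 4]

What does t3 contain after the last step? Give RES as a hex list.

  t0: e9 c6 5f e9
  t1: e9 c6 8b e9
  t2: c6 e9 5f c6
  t3: 5f c6 c6 e9

RES = [0x5f, 0xc6, 0xc6, 0xe9]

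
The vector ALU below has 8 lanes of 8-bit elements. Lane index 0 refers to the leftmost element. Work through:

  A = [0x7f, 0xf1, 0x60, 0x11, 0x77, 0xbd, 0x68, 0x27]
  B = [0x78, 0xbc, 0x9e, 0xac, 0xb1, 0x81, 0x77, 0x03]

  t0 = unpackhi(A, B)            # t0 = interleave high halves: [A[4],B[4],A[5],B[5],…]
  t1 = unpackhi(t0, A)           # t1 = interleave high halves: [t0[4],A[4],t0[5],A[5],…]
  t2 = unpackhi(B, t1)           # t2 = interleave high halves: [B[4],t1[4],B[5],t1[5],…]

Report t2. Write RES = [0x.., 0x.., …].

t0 = [0x77, 0xb1, 0xbd, 0x81, 0x68, 0x77, 0x27, 0x03]
t1 = [0x68, 0x77, 0x77, 0xbd, 0x27, 0x68, 0x03, 0x27]
t2 = [0xb1, 0x27, 0x81, 0x68, 0x77, 0x03, 0x03, 0x27]

RES = [ 0xb1  0x27  0x81  0x68  0x77  0x03  0x03  0x27 ]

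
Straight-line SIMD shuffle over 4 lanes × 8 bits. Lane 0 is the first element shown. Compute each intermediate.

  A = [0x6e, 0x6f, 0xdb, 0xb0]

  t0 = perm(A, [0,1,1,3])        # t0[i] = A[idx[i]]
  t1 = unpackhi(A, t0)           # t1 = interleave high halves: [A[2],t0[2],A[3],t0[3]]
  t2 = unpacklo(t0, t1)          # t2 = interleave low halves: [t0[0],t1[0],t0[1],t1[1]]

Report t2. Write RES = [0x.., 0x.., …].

RES = [0x6e, 0xdb, 0x6f, 0x6f]

→ t0 |6e|6f|6f|b0|
→ t1 |db|6f|b0|b0|
→ t2 |6e|db|6f|6f|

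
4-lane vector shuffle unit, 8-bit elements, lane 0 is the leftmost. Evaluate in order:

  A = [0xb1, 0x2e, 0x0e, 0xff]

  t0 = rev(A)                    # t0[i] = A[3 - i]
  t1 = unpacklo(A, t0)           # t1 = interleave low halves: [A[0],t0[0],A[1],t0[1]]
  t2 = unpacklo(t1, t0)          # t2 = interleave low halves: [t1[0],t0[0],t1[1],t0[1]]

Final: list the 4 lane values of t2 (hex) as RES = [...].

RES = [0xb1, 0xff, 0xff, 0x0e]

t0 = [0xff, 0x0e, 0x2e, 0xb1]
t1 = [0xb1, 0xff, 0x2e, 0x0e]
t2 = [0xb1, 0xff, 0xff, 0x0e]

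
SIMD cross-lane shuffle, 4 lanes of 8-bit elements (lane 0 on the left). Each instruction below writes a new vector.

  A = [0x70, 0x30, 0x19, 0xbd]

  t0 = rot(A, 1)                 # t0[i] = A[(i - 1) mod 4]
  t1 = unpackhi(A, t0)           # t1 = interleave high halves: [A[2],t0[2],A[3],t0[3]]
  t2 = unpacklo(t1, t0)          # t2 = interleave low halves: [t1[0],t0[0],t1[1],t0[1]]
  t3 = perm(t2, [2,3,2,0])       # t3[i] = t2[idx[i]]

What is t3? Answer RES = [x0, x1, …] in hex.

t0 = [0xbd, 0x70, 0x30, 0x19]
t1 = [0x19, 0x30, 0xbd, 0x19]
t2 = [0x19, 0xbd, 0x30, 0x70]
t3 = [0x30, 0x70, 0x30, 0x19]

RES = [ 0x30  0x70  0x30  0x19 ]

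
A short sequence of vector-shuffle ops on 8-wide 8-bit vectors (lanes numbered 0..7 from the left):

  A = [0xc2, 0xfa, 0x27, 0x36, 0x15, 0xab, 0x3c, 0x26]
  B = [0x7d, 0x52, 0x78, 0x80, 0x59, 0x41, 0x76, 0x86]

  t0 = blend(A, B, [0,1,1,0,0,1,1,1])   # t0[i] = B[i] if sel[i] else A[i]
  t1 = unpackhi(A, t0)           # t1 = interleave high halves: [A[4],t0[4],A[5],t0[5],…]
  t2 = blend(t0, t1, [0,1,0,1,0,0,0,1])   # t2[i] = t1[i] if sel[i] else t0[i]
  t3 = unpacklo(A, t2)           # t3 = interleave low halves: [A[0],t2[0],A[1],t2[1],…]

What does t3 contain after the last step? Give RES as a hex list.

RES = [ 0xc2  0xc2  0xfa  0x15  0x27  0x78  0x36  0x41 ]

t0 = [0xc2, 0x52, 0x78, 0x36, 0x15, 0x41, 0x76, 0x86]
t1 = [0x15, 0x15, 0xab, 0x41, 0x3c, 0x76, 0x26, 0x86]
t2 = [0xc2, 0x15, 0x78, 0x41, 0x15, 0x41, 0x76, 0x86]
t3 = [0xc2, 0xc2, 0xfa, 0x15, 0x27, 0x78, 0x36, 0x41]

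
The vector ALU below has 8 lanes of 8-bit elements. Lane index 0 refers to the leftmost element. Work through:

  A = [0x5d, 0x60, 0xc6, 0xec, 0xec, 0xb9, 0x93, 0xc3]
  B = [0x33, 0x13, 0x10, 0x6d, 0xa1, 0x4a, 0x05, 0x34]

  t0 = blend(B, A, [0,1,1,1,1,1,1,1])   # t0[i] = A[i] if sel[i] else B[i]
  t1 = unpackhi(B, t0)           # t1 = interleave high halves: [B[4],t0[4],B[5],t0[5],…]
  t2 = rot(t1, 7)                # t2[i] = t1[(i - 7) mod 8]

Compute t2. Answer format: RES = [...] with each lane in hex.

RES = [0xec, 0x4a, 0xb9, 0x05, 0x93, 0x34, 0xc3, 0xa1]

t0 = [0x33, 0x60, 0xc6, 0xec, 0xec, 0xb9, 0x93, 0xc3]
t1 = [0xa1, 0xec, 0x4a, 0xb9, 0x05, 0x93, 0x34, 0xc3]
t2 = [0xec, 0x4a, 0xb9, 0x05, 0x93, 0x34, 0xc3, 0xa1]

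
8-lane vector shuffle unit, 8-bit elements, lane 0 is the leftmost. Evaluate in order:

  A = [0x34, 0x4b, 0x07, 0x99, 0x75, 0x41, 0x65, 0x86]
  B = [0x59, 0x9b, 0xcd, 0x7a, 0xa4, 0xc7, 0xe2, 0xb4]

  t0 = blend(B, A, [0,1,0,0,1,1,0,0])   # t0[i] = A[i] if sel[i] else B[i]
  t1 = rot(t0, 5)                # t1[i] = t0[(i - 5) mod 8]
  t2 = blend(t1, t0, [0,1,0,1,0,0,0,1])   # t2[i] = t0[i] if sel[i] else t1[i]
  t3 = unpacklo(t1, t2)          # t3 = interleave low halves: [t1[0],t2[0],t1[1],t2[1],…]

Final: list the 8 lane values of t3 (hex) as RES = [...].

  t0: 59 4b cd 7a 75 41 e2 b4
  t1: 7a 75 41 e2 b4 59 4b cd
  t2: 7a 4b 41 7a b4 59 4b b4
  t3: 7a 7a 75 4b 41 41 e2 7a

RES = [ 0x7a  0x7a  0x75  0x4b  0x41  0x41  0xe2  0x7a ]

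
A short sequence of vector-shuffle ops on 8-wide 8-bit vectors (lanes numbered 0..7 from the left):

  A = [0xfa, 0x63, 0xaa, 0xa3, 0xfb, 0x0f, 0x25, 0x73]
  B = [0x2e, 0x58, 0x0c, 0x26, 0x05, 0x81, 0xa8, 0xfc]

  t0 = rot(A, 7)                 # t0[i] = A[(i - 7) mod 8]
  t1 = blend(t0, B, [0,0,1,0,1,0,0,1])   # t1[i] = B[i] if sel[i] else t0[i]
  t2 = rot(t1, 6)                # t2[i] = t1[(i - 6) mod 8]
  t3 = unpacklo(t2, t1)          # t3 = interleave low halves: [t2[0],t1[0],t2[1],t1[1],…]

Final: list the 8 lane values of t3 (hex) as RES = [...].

t0 = [0x63, 0xaa, 0xa3, 0xfb, 0x0f, 0x25, 0x73, 0xfa]
t1 = [0x63, 0xaa, 0x0c, 0xfb, 0x05, 0x25, 0x73, 0xfc]
t2 = [0x0c, 0xfb, 0x05, 0x25, 0x73, 0xfc, 0x63, 0xaa]
t3 = [0x0c, 0x63, 0xfb, 0xaa, 0x05, 0x0c, 0x25, 0xfb]

RES = [ 0x0c  0x63  0xfb  0xaa  0x05  0x0c  0x25  0xfb ]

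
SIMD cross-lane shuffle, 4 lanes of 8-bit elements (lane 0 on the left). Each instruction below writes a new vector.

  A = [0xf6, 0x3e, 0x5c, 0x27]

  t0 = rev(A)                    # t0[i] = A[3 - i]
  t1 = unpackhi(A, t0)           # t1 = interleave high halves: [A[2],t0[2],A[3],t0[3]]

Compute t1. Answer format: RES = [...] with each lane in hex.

RES = [ 0x5c  0x3e  0x27  0xf6 ]

  t0: 27 5c 3e f6
  t1: 5c 3e 27 f6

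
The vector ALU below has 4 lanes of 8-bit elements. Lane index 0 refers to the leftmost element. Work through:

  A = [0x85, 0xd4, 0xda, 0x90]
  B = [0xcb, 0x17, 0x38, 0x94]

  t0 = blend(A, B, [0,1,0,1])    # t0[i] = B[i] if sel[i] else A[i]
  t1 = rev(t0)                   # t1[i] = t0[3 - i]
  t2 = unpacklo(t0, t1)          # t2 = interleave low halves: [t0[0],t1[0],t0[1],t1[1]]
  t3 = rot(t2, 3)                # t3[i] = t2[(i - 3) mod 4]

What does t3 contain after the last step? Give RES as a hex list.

→ t0 |85|17|da|94|
→ t1 |94|da|17|85|
→ t2 |85|94|17|da|
→ t3 |94|17|da|85|

RES = [0x94, 0x17, 0xda, 0x85]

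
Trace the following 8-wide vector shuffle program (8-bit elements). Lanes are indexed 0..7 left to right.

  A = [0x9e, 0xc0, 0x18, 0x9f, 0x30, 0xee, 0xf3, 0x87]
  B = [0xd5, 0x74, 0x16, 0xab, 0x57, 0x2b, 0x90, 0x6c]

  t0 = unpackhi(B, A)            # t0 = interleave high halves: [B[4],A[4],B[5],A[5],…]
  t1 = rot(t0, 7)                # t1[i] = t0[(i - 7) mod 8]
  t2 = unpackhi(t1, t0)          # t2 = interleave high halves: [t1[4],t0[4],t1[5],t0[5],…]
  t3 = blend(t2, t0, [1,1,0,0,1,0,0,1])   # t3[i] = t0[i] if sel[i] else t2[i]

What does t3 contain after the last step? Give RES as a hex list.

RES = [ 0x57  0x30  0x6c  0xf3  0x90  0x6c  0x57  0x87 ]

t0 = [0x57, 0x30, 0x2b, 0xee, 0x90, 0xf3, 0x6c, 0x87]
t1 = [0x30, 0x2b, 0xee, 0x90, 0xf3, 0x6c, 0x87, 0x57]
t2 = [0xf3, 0x90, 0x6c, 0xf3, 0x87, 0x6c, 0x57, 0x87]
t3 = [0x57, 0x30, 0x6c, 0xf3, 0x90, 0x6c, 0x57, 0x87]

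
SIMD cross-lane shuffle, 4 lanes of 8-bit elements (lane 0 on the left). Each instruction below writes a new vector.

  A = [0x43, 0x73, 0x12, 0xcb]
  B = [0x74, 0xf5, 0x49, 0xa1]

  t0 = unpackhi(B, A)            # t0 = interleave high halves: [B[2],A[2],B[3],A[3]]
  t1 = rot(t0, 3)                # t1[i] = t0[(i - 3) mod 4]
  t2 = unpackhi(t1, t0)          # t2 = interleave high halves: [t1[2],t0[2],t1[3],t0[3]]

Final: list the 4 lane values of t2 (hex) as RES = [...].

  t0: 49 12 a1 cb
  t1: 12 a1 cb 49
  t2: cb a1 49 cb

RES = [0xcb, 0xa1, 0x49, 0xcb]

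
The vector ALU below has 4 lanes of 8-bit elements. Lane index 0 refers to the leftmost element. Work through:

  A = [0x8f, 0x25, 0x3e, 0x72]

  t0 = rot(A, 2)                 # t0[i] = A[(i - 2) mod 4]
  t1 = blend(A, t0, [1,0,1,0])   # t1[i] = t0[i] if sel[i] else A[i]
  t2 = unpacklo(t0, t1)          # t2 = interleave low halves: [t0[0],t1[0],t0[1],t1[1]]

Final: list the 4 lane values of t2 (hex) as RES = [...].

→ t0 |3e|72|8f|25|
→ t1 |3e|25|8f|72|
→ t2 |3e|3e|72|25|

RES = [ 0x3e  0x3e  0x72  0x25 ]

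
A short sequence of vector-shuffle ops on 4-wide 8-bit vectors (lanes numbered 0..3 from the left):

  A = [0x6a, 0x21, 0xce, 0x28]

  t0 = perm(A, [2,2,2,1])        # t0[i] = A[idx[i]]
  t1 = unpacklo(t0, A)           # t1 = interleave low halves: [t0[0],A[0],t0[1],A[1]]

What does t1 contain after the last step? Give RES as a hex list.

  t0: ce ce ce 21
  t1: ce 6a ce 21

RES = [0xce, 0x6a, 0xce, 0x21]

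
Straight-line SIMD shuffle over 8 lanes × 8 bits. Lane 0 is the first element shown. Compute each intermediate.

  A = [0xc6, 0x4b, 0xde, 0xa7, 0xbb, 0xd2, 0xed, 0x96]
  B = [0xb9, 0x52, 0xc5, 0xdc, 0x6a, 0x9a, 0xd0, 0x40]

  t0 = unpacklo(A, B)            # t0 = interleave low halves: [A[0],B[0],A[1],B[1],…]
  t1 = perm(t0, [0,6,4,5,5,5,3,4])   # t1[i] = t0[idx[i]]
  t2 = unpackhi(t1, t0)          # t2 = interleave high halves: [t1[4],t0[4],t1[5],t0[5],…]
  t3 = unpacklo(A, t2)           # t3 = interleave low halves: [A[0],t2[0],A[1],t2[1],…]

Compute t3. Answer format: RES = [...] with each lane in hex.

→ t0 |c6|b9|4b|52|de|c5|a7|dc|
→ t1 |c6|a7|de|c5|c5|c5|52|de|
→ t2 |c5|de|c5|c5|52|a7|de|dc|
→ t3 |c6|c5|4b|de|de|c5|a7|c5|

RES = [0xc6, 0xc5, 0x4b, 0xde, 0xde, 0xc5, 0xa7, 0xc5]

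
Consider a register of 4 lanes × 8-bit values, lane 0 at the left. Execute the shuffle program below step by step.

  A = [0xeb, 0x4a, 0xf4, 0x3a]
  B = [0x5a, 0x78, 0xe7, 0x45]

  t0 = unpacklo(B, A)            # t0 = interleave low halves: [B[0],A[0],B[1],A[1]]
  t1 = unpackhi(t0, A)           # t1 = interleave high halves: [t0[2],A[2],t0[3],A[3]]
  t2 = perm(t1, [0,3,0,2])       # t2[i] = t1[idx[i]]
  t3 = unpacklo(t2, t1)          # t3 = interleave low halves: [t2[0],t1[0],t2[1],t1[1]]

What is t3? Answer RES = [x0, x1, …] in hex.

t0 = [0x5a, 0xeb, 0x78, 0x4a]
t1 = [0x78, 0xf4, 0x4a, 0x3a]
t2 = [0x78, 0x3a, 0x78, 0x4a]
t3 = [0x78, 0x78, 0x3a, 0xf4]

RES = [0x78, 0x78, 0x3a, 0xf4]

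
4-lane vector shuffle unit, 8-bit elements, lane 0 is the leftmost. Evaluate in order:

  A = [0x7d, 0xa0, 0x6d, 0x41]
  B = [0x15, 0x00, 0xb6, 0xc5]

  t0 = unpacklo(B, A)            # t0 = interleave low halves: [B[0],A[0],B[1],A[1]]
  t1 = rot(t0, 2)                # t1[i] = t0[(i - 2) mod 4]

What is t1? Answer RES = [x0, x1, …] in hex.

RES = [0x00, 0xa0, 0x15, 0x7d]

→ t0 |15|7d|00|a0|
→ t1 |00|a0|15|7d|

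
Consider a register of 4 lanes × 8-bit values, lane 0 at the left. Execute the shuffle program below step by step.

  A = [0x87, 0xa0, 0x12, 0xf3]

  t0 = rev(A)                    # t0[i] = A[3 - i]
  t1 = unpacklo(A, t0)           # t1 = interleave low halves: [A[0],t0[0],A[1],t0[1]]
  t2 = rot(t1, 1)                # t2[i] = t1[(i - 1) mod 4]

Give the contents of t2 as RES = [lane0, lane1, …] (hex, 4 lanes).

→ t0 |f3|12|a0|87|
→ t1 |87|f3|a0|12|
→ t2 |12|87|f3|a0|

RES = [ 0x12  0x87  0xf3  0xa0 ]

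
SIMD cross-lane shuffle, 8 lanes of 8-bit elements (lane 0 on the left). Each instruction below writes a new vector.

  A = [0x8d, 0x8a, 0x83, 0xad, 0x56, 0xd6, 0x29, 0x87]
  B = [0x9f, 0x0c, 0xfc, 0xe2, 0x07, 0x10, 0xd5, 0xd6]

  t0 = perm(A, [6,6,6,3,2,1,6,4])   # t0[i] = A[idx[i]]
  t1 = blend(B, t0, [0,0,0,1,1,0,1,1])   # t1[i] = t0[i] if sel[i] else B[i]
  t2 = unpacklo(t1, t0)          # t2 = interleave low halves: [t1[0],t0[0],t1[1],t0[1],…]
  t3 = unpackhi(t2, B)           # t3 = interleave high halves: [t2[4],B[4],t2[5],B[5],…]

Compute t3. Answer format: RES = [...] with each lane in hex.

RES = [0xfc, 0x07, 0x29, 0x10, 0xad, 0xd5, 0xad, 0xd6]

→ t0 |29|29|29|ad|83|8a|29|56|
→ t1 |9f|0c|fc|ad|83|10|29|56|
→ t2 |9f|29|0c|29|fc|29|ad|ad|
→ t3 |fc|07|29|10|ad|d5|ad|d6|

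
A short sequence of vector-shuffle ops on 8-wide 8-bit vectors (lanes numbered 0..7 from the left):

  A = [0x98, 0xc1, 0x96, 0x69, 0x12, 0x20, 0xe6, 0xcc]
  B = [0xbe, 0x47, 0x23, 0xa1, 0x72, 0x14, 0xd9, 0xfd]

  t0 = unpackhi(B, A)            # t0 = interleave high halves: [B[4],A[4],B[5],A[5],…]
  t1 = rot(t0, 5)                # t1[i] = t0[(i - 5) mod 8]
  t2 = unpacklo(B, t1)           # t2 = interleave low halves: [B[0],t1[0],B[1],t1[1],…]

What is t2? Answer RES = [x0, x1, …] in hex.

RES = [0xbe, 0x20, 0x47, 0xd9, 0x23, 0xe6, 0xa1, 0xfd]

  t0: 72 12 14 20 d9 e6 fd cc
  t1: 20 d9 e6 fd cc 72 12 14
  t2: be 20 47 d9 23 e6 a1 fd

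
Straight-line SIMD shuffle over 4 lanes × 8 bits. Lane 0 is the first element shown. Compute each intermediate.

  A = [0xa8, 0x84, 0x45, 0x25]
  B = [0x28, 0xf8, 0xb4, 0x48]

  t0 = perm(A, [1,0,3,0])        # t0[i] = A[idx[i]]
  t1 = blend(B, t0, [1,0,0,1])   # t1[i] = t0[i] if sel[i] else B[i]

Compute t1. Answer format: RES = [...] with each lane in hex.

RES = [0x84, 0xf8, 0xb4, 0xa8]

→ t0 |84|a8|25|a8|
→ t1 |84|f8|b4|a8|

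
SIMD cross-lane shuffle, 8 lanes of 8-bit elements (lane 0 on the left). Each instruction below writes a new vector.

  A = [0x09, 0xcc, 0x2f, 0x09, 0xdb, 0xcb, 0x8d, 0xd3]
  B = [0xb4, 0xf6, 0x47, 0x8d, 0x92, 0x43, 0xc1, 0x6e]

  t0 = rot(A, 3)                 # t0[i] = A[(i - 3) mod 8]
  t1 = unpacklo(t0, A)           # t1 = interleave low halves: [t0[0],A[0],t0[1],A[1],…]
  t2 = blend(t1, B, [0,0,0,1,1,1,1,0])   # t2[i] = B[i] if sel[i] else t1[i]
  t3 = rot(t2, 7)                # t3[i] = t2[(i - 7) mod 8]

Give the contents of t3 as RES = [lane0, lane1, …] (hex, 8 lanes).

t0 = [0xcb, 0x8d, 0xd3, 0x09, 0xcc, 0x2f, 0x09, 0xdb]
t1 = [0xcb, 0x09, 0x8d, 0xcc, 0xd3, 0x2f, 0x09, 0x09]
t2 = [0xcb, 0x09, 0x8d, 0x8d, 0x92, 0x43, 0xc1, 0x09]
t3 = [0x09, 0x8d, 0x8d, 0x92, 0x43, 0xc1, 0x09, 0xcb]

RES = [0x09, 0x8d, 0x8d, 0x92, 0x43, 0xc1, 0x09, 0xcb]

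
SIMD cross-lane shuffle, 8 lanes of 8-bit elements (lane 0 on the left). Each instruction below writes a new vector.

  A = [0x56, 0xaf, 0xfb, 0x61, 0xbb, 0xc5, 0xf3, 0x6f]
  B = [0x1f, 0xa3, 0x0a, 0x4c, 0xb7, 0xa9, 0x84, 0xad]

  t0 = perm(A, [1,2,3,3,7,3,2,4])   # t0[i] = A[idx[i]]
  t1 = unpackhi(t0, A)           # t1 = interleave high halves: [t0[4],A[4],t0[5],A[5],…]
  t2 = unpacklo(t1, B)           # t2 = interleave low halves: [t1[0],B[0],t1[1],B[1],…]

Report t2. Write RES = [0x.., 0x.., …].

  t0: af fb 61 61 6f 61 fb bb
  t1: 6f bb 61 c5 fb f3 bb 6f
  t2: 6f 1f bb a3 61 0a c5 4c

RES = [0x6f, 0x1f, 0xbb, 0xa3, 0x61, 0x0a, 0xc5, 0x4c]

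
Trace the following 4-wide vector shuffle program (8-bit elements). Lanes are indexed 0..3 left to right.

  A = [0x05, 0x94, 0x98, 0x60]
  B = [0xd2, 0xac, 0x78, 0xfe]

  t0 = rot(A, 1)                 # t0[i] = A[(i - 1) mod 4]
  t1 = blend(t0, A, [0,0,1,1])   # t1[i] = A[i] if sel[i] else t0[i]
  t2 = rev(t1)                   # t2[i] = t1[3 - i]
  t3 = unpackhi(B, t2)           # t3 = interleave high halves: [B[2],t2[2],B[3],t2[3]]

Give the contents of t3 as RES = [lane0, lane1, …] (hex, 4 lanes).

RES = [0x78, 0x05, 0xfe, 0x60]

→ t0 |60|05|94|98|
→ t1 |60|05|98|60|
→ t2 |60|98|05|60|
→ t3 |78|05|fe|60|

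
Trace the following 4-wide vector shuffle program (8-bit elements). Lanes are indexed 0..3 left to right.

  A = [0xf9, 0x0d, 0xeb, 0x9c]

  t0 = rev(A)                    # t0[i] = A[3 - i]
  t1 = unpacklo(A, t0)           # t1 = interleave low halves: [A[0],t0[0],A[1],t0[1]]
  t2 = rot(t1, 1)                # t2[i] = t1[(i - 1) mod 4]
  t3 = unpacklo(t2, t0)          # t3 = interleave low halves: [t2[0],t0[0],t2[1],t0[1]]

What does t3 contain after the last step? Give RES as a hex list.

→ t0 |9c|eb|0d|f9|
→ t1 |f9|9c|0d|eb|
→ t2 |eb|f9|9c|0d|
→ t3 |eb|9c|f9|eb|

RES = [ 0xeb  0x9c  0xf9  0xeb ]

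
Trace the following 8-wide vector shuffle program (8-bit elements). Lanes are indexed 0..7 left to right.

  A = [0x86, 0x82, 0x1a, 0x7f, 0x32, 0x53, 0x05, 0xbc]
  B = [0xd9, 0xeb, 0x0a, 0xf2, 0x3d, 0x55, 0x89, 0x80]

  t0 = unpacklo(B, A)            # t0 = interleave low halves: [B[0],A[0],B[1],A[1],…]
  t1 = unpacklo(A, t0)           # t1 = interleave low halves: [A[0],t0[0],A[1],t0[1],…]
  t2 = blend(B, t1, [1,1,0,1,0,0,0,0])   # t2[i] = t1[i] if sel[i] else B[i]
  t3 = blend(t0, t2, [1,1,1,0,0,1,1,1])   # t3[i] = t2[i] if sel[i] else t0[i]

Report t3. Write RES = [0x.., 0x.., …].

  t0: d9 86 eb 82 0a 1a f2 7f
  t1: 86 d9 82 86 1a eb 7f 82
  t2: 86 d9 0a 86 3d 55 89 80
  t3: 86 d9 0a 82 0a 55 89 80

RES = [ 0x86  0xd9  0x0a  0x82  0x0a  0x55  0x89  0x80 ]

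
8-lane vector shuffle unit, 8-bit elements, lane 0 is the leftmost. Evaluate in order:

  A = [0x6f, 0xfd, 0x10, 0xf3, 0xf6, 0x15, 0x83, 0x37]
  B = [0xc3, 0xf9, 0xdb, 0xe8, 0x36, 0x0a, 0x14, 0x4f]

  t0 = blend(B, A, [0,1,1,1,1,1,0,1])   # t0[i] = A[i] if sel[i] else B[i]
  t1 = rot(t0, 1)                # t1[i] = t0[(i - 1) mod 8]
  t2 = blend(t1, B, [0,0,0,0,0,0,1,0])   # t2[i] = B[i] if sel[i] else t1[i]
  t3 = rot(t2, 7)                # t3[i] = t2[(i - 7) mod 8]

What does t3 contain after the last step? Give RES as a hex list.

→ t0 |c3|fd|10|f3|f6|15|14|37|
→ t1 |37|c3|fd|10|f3|f6|15|14|
→ t2 |37|c3|fd|10|f3|f6|14|14|
→ t3 |c3|fd|10|f3|f6|14|14|37|

RES = [ 0xc3  0xfd  0x10  0xf3  0xf6  0x14  0x14  0x37 ]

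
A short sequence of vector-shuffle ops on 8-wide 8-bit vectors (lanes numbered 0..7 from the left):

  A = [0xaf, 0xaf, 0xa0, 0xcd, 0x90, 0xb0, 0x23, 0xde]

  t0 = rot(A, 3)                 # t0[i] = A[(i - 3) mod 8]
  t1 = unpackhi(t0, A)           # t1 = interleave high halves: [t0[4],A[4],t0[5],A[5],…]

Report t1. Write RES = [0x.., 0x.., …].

→ t0 |b0|23|de|af|af|a0|cd|90|
→ t1 |af|90|a0|b0|cd|23|90|de|

RES = [0xaf, 0x90, 0xa0, 0xb0, 0xcd, 0x23, 0x90, 0xde]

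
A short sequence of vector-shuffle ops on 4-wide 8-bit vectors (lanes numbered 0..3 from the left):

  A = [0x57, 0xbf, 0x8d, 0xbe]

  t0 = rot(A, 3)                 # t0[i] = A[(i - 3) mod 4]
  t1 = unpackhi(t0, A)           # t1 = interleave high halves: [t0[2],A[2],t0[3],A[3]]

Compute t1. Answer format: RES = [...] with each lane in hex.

RES = [0xbe, 0x8d, 0x57, 0xbe]

→ t0 |bf|8d|be|57|
→ t1 |be|8d|57|be|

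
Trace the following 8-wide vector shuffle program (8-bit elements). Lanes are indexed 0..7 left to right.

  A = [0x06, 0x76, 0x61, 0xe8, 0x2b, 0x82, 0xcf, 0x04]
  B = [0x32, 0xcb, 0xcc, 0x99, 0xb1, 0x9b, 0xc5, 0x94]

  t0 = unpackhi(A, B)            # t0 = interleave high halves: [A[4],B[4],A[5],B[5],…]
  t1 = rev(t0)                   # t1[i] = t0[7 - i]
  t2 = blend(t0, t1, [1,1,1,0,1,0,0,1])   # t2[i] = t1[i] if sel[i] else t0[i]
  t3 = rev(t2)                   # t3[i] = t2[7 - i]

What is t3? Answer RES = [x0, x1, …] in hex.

  t0: 2b b1 82 9b cf c5 04 94
  t1: 94 04 c5 cf 9b 82 b1 2b
  t2: 94 04 c5 9b 9b c5 04 2b
  t3: 2b 04 c5 9b 9b c5 04 94

RES = [ 0x2b  0x04  0xc5  0x9b  0x9b  0xc5  0x04  0x94 ]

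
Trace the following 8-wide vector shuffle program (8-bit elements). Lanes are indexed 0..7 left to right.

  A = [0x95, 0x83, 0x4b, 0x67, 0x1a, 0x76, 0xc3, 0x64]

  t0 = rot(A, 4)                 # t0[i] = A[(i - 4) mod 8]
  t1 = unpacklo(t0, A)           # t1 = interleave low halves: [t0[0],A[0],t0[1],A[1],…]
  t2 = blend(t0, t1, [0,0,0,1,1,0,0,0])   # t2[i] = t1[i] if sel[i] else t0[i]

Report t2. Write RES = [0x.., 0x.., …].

RES = [ 0x1a  0x76  0xc3  0x83  0xc3  0x83  0x4b  0x67 ]

→ t0 |1a|76|c3|64|95|83|4b|67|
→ t1 |1a|95|76|83|c3|4b|64|67|
→ t2 |1a|76|c3|83|c3|83|4b|67|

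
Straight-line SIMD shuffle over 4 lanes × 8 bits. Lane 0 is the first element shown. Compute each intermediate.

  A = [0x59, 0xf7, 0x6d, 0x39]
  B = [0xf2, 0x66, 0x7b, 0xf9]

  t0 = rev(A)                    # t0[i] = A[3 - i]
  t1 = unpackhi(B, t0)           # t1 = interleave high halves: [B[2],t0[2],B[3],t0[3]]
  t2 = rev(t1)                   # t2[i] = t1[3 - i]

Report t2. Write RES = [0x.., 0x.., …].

RES = [0x59, 0xf9, 0xf7, 0x7b]

  t0: 39 6d f7 59
  t1: 7b f7 f9 59
  t2: 59 f9 f7 7b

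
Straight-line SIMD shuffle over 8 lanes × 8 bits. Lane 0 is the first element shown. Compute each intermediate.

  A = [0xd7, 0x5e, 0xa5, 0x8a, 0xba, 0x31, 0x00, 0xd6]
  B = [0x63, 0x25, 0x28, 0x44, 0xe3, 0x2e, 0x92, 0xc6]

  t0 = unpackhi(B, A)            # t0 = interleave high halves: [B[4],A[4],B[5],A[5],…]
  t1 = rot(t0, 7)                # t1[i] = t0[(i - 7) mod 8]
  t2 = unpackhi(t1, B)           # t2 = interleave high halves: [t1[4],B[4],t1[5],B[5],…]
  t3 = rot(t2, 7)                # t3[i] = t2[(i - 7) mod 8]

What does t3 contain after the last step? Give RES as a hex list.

→ t0 |e3|ba|2e|31|92|00|c6|d6|
→ t1 |ba|2e|31|92|00|c6|d6|e3|
→ t2 |00|e3|c6|2e|d6|92|e3|c6|
→ t3 |e3|c6|2e|d6|92|e3|c6|00|

RES = [0xe3, 0xc6, 0x2e, 0xd6, 0x92, 0xe3, 0xc6, 0x00]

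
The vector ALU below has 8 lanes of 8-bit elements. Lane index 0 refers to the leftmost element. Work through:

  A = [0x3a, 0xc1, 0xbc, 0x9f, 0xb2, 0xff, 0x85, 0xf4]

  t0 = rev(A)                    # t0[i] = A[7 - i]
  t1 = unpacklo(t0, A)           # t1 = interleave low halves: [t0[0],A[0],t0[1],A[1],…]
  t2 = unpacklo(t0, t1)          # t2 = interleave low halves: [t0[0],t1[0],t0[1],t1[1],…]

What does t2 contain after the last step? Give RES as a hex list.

RES = [ 0xf4  0xf4  0x85  0x3a  0xff  0x85  0xb2  0xc1 ]

t0 = [0xf4, 0x85, 0xff, 0xb2, 0x9f, 0xbc, 0xc1, 0x3a]
t1 = [0xf4, 0x3a, 0x85, 0xc1, 0xff, 0xbc, 0xb2, 0x9f]
t2 = [0xf4, 0xf4, 0x85, 0x3a, 0xff, 0x85, 0xb2, 0xc1]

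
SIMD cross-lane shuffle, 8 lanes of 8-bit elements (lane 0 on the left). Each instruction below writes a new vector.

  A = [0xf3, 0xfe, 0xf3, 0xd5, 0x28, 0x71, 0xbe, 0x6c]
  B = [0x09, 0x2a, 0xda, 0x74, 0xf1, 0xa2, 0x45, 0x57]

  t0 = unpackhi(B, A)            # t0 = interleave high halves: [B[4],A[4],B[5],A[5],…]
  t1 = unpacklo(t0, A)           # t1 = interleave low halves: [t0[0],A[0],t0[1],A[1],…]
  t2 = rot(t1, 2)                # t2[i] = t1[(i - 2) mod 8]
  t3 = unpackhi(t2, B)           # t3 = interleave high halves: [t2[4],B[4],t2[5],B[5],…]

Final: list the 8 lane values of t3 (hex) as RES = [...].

RES = [ 0x28  0xf1  0xfe  0xa2  0xa2  0x45  0xf3  0x57 ]

  t0: f1 28 a2 71 45 be 57 6c
  t1: f1 f3 28 fe a2 f3 71 d5
  t2: 71 d5 f1 f3 28 fe a2 f3
  t3: 28 f1 fe a2 a2 45 f3 57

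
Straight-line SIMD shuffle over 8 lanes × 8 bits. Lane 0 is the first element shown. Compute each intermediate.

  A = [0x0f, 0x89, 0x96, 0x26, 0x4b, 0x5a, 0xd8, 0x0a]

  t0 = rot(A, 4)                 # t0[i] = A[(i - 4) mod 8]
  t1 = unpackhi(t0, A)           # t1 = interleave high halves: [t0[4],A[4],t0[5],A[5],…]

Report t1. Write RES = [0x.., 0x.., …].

RES = [0x0f, 0x4b, 0x89, 0x5a, 0x96, 0xd8, 0x26, 0x0a]

→ t0 |4b|5a|d8|0a|0f|89|96|26|
→ t1 |0f|4b|89|5a|96|d8|26|0a|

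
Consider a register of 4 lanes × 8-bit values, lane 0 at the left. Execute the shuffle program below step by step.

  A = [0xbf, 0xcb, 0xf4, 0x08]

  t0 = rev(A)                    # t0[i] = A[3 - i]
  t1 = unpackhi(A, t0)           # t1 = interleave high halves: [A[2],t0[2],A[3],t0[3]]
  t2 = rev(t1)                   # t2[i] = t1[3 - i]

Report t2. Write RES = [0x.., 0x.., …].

RES = [ 0xbf  0x08  0xcb  0xf4 ]

→ t0 |08|f4|cb|bf|
→ t1 |f4|cb|08|bf|
→ t2 |bf|08|cb|f4|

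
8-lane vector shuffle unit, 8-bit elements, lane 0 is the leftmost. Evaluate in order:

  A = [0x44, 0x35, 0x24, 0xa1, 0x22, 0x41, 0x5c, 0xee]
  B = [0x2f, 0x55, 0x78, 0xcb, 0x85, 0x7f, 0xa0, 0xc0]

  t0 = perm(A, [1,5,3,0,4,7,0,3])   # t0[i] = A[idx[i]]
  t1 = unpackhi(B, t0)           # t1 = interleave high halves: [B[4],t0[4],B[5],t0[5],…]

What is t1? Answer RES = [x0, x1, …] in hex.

  t0: 35 41 a1 44 22 ee 44 a1
  t1: 85 22 7f ee a0 44 c0 a1

RES = [ 0x85  0x22  0x7f  0xee  0xa0  0x44  0xc0  0xa1 ]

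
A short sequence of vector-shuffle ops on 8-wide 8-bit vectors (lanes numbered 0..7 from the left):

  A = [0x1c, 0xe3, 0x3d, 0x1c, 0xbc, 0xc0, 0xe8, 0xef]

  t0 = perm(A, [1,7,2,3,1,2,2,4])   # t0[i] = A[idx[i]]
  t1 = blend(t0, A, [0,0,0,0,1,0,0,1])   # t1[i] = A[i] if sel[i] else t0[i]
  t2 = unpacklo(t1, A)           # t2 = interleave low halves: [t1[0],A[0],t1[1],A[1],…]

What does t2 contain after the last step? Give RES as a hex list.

→ t0 |e3|ef|3d|1c|e3|3d|3d|bc|
→ t1 |e3|ef|3d|1c|bc|3d|3d|ef|
→ t2 |e3|1c|ef|e3|3d|3d|1c|1c|

RES = [0xe3, 0x1c, 0xef, 0xe3, 0x3d, 0x3d, 0x1c, 0x1c]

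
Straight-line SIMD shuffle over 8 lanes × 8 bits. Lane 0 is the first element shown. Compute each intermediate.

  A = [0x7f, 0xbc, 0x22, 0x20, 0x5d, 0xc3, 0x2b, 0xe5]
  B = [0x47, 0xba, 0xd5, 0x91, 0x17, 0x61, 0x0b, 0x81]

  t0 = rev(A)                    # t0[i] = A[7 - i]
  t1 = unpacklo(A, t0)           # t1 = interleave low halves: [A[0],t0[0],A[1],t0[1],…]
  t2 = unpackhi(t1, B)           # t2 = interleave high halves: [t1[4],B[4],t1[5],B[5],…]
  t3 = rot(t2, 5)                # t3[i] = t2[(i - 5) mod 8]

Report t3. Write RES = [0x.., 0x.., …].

  t0: e5 2b c3 5d 20 22 bc 7f
  t1: 7f e5 bc 2b 22 c3 20 5d
  t2: 22 17 c3 61 20 0b 5d 81
  t3: 61 20 0b 5d 81 22 17 c3

RES = [ 0x61  0x20  0x0b  0x5d  0x81  0x22  0x17  0xc3 ]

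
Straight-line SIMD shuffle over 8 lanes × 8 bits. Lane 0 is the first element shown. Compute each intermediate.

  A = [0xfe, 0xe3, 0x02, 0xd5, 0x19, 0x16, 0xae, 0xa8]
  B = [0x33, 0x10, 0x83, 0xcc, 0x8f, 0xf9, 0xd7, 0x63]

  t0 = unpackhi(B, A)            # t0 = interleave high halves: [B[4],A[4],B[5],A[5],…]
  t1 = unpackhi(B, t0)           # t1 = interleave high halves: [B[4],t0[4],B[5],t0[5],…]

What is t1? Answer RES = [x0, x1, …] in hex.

→ t0 |8f|19|f9|16|d7|ae|63|a8|
→ t1 |8f|d7|f9|ae|d7|63|63|a8|

RES = [0x8f, 0xd7, 0xf9, 0xae, 0xd7, 0x63, 0x63, 0xa8]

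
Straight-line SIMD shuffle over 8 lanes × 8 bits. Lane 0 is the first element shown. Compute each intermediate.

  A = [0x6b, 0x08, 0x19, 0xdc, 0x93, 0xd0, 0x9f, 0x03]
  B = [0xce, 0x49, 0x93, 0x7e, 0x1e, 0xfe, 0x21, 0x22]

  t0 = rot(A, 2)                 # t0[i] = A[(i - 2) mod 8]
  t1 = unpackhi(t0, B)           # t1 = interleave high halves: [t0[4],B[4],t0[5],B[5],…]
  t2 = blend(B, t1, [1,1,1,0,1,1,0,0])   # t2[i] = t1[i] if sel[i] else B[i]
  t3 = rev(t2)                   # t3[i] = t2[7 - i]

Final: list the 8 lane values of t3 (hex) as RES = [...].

RES = [0x22, 0x21, 0x21, 0x93, 0x7e, 0xdc, 0x1e, 0x19]

→ t0 |9f|03|6b|08|19|dc|93|d0|
→ t1 |19|1e|dc|fe|93|21|d0|22|
→ t2 |19|1e|dc|7e|93|21|21|22|
→ t3 |22|21|21|93|7e|dc|1e|19|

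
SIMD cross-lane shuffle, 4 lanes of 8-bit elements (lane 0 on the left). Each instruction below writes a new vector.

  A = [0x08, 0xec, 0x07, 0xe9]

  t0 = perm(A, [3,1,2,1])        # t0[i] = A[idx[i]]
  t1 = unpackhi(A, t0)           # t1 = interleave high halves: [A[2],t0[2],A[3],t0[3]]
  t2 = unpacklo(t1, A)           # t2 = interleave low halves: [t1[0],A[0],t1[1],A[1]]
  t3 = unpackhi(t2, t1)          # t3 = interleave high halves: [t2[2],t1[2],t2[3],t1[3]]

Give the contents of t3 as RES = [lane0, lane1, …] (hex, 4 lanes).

RES = [0x07, 0xe9, 0xec, 0xec]

  t0: e9 ec 07 ec
  t1: 07 07 e9 ec
  t2: 07 08 07 ec
  t3: 07 e9 ec ec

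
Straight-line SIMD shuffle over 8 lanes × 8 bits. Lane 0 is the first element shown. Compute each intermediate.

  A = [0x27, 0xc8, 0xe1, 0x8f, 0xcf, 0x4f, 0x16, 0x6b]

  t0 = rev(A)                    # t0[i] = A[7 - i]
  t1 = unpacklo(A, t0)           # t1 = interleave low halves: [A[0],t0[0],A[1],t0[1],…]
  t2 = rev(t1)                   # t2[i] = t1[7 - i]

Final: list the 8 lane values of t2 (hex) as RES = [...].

RES = [ 0xcf  0x8f  0x4f  0xe1  0x16  0xc8  0x6b  0x27 ]

t0 = [0x6b, 0x16, 0x4f, 0xcf, 0x8f, 0xe1, 0xc8, 0x27]
t1 = [0x27, 0x6b, 0xc8, 0x16, 0xe1, 0x4f, 0x8f, 0xcf]
t2 = [0xcf, 0x8f, 0x4f, 0xe1, 0x16, 0xc8, 0x6b, 0x27]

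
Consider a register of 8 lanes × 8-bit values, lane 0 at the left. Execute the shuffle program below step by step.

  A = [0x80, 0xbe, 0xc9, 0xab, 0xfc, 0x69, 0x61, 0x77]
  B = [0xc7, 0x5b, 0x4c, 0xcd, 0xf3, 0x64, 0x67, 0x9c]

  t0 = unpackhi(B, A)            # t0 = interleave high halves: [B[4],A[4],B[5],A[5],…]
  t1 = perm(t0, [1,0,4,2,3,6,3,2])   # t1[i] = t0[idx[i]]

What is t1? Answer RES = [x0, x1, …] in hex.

RES = [0xfc, 0xf3, 0x67, 0x64, 0x69, 0x9c, 0x69, 0x64]

t0 = [0xf3, 0xfc, 0x64, 0x69, 0x67, 0x61, 0x9c, 0x77]
t1 = [0xfc, 0xf3, 0x67, 0x64, 0x69, 0x9c, 0x69, 0x64]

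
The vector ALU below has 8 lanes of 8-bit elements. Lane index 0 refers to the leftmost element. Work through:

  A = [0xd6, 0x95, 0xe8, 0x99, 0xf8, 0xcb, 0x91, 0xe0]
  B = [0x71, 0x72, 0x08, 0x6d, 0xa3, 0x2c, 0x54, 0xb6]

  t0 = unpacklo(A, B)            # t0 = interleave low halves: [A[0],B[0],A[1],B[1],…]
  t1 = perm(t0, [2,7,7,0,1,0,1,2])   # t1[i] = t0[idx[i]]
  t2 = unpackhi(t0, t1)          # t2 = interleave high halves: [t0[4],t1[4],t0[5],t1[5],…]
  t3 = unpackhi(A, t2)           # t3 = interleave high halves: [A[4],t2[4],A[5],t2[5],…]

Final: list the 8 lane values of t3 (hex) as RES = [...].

  t0: d6 71 95 72 e8 08 99 6d
  t1: 95 6d 6d d6 71 d6 71 95
  t2: e8 71 08 d6 99 71 6d 95
  t3: f8 99 cb 71 91 6d e0 95

RES = [0xf8, 0x99, 0xcb, 0x71, 0x91, 0x6d, 0xe0, 0x95]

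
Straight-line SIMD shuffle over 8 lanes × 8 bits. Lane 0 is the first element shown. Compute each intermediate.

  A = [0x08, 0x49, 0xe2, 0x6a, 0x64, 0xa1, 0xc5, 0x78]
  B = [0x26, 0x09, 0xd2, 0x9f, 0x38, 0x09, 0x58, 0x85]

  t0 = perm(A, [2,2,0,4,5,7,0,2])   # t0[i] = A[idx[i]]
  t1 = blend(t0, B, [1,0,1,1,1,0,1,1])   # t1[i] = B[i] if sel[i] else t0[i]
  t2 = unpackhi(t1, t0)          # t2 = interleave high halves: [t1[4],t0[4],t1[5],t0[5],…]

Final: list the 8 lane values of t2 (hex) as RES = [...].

  t0: e2 e2 08 64 a1 78 08 e2
  t1: 26 e2 d2 9f 38 78 58 85
  t2: 38 a1 78 78 58 08 85 e2

RES = [ 0x38  0xa1  0x78  0x78  0x58  0x08  0x85  0xe2 ]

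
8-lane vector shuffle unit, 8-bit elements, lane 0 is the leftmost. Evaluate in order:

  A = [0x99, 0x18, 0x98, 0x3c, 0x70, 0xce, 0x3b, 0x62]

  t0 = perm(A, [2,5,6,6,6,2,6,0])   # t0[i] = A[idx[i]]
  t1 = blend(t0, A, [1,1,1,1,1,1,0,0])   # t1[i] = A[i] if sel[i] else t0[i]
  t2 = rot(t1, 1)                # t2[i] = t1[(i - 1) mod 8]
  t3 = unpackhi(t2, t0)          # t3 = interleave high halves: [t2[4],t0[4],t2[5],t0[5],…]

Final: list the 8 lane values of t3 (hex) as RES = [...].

RES = [0x3c, 0x3b, 0x70, 0x98, 0xce, 0x3b, 0x3b, 0x99]

→ t0 |98|ce|3b|3b|3b|98|3b|99|
→ t1 |99|18|98|3c|70|ce|3b|99|
→ t2 |99|99|18|98|3c|70|ce|3b|
→ t3 |3c|3b|70|98|ce|3b|3b|99|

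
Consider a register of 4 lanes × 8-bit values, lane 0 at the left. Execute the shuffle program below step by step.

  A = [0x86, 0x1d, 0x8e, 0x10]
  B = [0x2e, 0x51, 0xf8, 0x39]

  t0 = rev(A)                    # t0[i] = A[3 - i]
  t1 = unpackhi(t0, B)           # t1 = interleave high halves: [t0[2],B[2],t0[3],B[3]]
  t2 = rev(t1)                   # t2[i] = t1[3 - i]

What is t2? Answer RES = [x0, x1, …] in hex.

→ t0 |10|8e|1d|86|
→ t1 |1d|f8|86|39|
→ t2 |39|86|f8|1d|

RES = [ 0x39  0x86  0xf8  0x1d ]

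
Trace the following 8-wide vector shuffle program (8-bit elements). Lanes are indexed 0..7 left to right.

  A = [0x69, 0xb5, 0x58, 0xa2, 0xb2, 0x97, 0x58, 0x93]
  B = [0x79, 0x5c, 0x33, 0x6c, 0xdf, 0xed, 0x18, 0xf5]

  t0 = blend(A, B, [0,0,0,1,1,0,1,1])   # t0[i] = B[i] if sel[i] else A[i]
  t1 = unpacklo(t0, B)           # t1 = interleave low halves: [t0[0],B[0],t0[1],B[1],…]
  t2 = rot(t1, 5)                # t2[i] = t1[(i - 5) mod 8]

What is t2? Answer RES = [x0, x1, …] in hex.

RES = [ 0x5c  0x58  0x33  0x6c  0x6c  0x69  0x79  0xb5 ]

t0 = [0x69, 0xb5, 0x58, 0x6c, 0xdf, 0x97, 0x18, 0xf5]
t1 = [0x69, 0x79, 0xb5, 0x5c, 0x58, 0x33, 0x6c, 0x6c]
t2 = [0x5c, 0x58, 0x33, 0x6c, 0x6c, 0x69, 0x79, 0xb5]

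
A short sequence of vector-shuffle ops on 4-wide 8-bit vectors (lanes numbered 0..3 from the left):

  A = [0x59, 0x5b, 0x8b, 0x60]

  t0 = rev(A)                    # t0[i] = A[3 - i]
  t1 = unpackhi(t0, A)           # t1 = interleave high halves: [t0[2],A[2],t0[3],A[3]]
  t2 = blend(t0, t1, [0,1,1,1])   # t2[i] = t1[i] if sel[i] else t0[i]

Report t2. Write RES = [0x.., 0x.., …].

RES = [0x60, 0x8b, 0x59, 0x60]

t0 = [0x60, 0x8b, 0x5b, 0x59]
t1 = [0x5b, 0x8b, 0x59, 0x60]
t2 = [0x60, 0x8b, 0x59, 0x60]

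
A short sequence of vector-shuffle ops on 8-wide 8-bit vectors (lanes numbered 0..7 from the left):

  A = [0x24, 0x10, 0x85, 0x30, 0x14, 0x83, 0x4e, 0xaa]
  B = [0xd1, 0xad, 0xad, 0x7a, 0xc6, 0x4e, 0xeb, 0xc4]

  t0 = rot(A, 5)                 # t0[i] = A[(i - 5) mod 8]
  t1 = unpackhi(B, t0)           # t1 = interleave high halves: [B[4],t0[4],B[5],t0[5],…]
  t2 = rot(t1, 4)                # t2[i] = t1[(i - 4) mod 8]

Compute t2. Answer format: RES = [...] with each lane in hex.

RES = [0xeb, 0x10, 0xc4, 0x85, 0xc6, 0xaa, 0x4e, 0x24]

→ t0 |30|14|83|4e|aa|24|10|85|
→ t1 |c6|aa|4e|24|eb|10|c4|85|
→ t2 |eb|10|c4|85|c6|aa|4e|24|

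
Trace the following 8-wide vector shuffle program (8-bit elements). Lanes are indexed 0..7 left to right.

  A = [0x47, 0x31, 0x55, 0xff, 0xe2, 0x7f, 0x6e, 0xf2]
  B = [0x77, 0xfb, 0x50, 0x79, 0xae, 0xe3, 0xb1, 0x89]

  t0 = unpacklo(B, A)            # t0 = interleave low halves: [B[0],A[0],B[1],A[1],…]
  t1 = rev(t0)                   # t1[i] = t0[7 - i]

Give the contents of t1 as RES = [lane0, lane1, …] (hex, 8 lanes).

  t0: 77 47 fb 31 50 55 79 ff
  t1: ff 79 55 50 31 fb 47 77

RES = [0xff, 0x79, 0x55, 0x50, 0x31, 0xfb, 0x47, 0x77]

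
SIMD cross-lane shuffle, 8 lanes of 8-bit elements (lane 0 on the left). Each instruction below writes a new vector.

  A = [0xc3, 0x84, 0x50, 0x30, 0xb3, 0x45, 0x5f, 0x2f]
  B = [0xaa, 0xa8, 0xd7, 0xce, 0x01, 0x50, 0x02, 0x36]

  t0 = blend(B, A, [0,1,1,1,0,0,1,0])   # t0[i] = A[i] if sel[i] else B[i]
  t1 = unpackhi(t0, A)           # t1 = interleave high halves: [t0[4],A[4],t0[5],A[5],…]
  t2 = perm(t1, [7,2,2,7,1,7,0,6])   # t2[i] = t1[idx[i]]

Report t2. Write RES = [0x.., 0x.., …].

RES = [0x2f, 0x50, 0x50, 0x2f, 0xb3, 0x2f, 0x01, 0x36]

→ t0 |aa|84|50|30|01|50|5f|36|
→ t1 |01|b3|50|45|5f|5f|36|2f|
→ t2 |2f|50|50|2f|b3|2f|01|36|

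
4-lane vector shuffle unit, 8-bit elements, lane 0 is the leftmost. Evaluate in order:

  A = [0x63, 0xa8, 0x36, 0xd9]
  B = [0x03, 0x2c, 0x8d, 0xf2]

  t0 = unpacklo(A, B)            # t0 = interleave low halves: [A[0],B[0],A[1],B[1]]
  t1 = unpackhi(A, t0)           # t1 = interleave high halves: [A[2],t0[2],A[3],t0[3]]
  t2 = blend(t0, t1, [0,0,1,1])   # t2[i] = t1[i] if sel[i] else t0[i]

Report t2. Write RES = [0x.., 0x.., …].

RES = [ 0x63  0x03  0xd9  0x2c ]

→ t0 |63|03|a8|2c|
→ t1 |36|a8|d9|2c|
→ t2 |63|03|d9|2c|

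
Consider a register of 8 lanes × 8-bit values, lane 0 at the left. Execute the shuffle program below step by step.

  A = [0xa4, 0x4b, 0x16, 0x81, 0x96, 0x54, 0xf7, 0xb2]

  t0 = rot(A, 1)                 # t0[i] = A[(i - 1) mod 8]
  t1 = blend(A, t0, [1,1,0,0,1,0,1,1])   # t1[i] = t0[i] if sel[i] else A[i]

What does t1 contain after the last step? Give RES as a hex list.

RES = [ 0xb2  0xa4  0x16  0x81  0x81  0x54  0x54  0xf7 ]

→ t0 |b2|a4|4b|16|81|96|54|f7|
→ t1 |b2|a4|16|81|81|54|54|f7|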